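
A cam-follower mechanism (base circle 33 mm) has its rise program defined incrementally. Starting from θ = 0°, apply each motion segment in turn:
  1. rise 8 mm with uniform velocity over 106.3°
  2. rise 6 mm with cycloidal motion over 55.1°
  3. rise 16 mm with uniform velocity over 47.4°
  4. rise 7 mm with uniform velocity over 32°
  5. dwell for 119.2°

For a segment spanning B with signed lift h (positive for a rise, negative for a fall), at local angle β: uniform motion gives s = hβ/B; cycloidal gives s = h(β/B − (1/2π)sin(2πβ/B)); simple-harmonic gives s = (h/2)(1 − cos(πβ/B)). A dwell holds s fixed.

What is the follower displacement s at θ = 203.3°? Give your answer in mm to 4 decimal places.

seg 1 [0°–106.3°] uniform, h=8: full span → s += 8 → s = 8.0000
seg 2 [106.3°–161.4°] cycloidal, h=6: full span → s += 6 → s = 14.0000
seg 3 [161.4°–208.8°] uniform, h=16: θ=203.3° here. β=41.9, B=47.4. 16·41.9/47.4 = 14.1435 → s = 28.1435

28.1435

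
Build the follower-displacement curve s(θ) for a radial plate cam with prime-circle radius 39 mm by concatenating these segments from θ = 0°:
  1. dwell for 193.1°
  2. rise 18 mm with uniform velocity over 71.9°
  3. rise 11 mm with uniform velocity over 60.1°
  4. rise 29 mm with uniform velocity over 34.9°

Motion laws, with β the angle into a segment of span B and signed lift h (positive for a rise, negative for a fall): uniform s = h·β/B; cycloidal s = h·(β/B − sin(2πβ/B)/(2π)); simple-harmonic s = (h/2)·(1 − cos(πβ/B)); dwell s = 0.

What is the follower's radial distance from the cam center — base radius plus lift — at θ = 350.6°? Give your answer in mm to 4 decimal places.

seg 1 [0°–193.1°] dwell: s stays 0.0000
seg 2 [193.1°–265°] uniform, h=18: full span → s += 18 → s = 18.0000
seg 3 [265°–325.1°] uniform, h=11: full span → s += 11 → s = 29.0000
seg 4 [325.1°–360°] uniform, h=29: θ=350.6° here. β=25.5, B=34.9. 29·25.5/34.9 = 21.1891 → s = 50.1891
radial distance = base radius + s = 39 + 50.1891 = 89.1891

89.1891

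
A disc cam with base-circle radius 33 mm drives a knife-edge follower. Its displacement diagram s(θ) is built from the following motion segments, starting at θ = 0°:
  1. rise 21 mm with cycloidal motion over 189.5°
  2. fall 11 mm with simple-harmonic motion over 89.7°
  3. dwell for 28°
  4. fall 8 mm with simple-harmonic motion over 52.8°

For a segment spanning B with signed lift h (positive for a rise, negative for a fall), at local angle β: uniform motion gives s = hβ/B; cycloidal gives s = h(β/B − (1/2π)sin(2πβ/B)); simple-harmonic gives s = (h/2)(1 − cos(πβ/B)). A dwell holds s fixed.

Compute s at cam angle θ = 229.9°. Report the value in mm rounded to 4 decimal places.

seg 1 [0°–189.5°] cycloidal, h=21: full span → s += 21 → s = 21.0000
seg 2 [189.5°–279.2°] simple-harmonic, h=-11: θ=229.9° here. β=40.4, B=89.7. -11/2·(1 − cos(π·0.4504)) = -4.6463 → s = 16.3537

16.3537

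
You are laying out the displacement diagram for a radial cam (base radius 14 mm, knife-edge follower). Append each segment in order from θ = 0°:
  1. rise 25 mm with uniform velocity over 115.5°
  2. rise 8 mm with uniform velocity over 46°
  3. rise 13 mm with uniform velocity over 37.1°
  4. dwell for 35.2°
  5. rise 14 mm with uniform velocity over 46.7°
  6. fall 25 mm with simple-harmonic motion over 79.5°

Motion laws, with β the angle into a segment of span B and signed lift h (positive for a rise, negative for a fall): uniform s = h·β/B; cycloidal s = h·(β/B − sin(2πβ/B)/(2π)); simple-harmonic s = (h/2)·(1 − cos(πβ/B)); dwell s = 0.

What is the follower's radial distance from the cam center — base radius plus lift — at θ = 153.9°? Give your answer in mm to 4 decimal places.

seg 1 [0°–115.5°] uniform, h=25: full span → s += 25 → s = 25.0000
seg 2 [115.5°–161.5°] uniform, h=8: θ=153.9° here. β=38.4, B=46. 8·38.4/46 = 6.6783 → s = 31.6783
radial distance = base radius + s = 14 + 31.6783 = 45.6783

45.6783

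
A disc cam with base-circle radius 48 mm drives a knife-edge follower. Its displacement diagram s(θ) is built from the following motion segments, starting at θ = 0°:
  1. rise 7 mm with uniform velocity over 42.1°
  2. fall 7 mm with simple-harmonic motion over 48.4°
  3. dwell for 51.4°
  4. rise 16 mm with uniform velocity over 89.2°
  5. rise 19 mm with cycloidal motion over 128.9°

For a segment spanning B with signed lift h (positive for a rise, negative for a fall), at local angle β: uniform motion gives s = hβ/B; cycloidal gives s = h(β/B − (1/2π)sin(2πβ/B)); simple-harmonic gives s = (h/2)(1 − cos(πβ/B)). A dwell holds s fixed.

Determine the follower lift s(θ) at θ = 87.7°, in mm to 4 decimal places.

seg 1 [0°–42.1°] uniform, h=7: full span → s += 7 → s = 7.0000
seg 2 [42.1°–90.5°] simple-harmonic, h=-7: θ=87.7° here. β=45.6, B=48.4. -7/2·(1 − cos(π·0.9421)) = -6.9424 → s = 0.0576

0.0576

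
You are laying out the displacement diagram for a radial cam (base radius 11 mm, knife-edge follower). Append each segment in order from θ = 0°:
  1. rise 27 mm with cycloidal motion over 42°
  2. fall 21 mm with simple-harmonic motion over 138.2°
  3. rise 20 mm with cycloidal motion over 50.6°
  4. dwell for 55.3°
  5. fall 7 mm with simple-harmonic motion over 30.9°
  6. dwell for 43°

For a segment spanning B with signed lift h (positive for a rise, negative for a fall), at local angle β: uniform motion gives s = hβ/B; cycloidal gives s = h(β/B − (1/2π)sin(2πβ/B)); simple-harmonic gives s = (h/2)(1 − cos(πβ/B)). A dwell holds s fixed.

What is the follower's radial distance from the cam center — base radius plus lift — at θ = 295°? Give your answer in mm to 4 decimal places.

seg 1 [0°–42°] cycloidal, h=27: full span → s += 27 → s = 27.0000
seg 2 [42°–180.2°] simple-harmonic, h=-21: full span → s += -21 → s = 6.0000
seg 3 [180.2°–230.8°] cycloidal, h=20: full span → s += 20 → s = 26.0000
seg 4 [230.8°–286.1°] dwell: s stays 26.0000
seg 5 [286.1°–317°] simple-harmonic, h=-7: θ=295° here. β=8.9, B=30.9. -7/2·(1 − cos(π·0.2880)) = -1.3377 → s = 24.6623
radial distance = base radius + s = 11 + 24.6623 = 35.6623

35.6623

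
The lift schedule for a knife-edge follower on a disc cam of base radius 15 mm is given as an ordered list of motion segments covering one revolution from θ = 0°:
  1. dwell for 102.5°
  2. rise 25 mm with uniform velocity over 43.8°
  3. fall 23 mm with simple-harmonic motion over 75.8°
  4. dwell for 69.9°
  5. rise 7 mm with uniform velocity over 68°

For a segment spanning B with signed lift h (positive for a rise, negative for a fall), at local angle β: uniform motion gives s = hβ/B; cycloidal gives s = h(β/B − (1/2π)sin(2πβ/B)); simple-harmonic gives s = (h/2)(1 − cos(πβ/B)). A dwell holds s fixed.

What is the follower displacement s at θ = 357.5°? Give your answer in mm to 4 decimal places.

seg 1 [0°–102.5°] dwell: s stays 0.0000
seg 2 [102.5°–146.3°] uniform, h=25: full span → s += 25 → s = 25.0000
seg 3 [146.3°–222.1°] simple-harmonic, h=-23: full span → s += -23 → s = 2.0000
seg 4 [222.1°–292°] dwell: s stays 2.0000
seg 5 [292°–360°] uniform, h=7: θ=357.5° here. β=65.5, B=68. 7·65.5/68 = 6.7426 → s = 8.7426

8.7426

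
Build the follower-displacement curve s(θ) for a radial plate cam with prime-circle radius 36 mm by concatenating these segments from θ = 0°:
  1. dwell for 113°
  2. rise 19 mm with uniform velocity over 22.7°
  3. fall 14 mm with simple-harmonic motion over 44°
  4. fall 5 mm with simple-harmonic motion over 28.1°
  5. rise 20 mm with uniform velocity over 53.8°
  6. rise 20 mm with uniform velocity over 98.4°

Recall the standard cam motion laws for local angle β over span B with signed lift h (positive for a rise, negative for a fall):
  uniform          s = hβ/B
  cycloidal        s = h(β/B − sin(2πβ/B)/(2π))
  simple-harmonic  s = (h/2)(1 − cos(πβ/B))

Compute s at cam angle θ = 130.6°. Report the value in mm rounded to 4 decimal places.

seg 1 [0°–113°] dwell: s stays 0.0000
seg 2 [113°–135.7°] uniform, h=19: θ=130.6° here. β=17.6, B=22.7. 19·17.6/22.7 = 14.7313 → s = 14.7313

14.7313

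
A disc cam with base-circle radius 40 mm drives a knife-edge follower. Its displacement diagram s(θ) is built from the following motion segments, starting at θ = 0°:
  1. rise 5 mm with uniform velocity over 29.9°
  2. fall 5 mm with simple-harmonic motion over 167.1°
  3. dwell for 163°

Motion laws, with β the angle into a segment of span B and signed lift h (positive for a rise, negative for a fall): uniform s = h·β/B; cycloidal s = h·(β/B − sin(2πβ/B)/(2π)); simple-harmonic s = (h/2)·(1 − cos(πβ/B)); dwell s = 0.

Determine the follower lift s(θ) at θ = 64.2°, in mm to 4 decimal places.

seg 1 [0°–29.9°] uniform, h=5: full span → s += 5 → s = 5.0000
seg 2 [29.9°–197°] simple-harmonic, h=-5: θ=64.2° here. β=34.3, B=167.1. -5/2·(1 − cos(π·0.2053)) = -0.5020 → s = 4.4980

4.4980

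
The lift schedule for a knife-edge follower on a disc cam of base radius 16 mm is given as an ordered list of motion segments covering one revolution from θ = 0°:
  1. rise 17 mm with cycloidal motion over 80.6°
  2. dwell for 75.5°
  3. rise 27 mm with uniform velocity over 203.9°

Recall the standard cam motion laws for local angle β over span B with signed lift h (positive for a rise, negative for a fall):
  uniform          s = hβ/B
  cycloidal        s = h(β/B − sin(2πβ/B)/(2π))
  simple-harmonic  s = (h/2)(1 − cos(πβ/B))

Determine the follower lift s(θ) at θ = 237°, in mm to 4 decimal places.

seg 1 [0°–80.6°] cycloidal, h=17: full span → s += 17 → s = 17.0000
seg 2 [80.6°–156.1°] dwell: s stays 17.0000
seg 3 [156.1°–360°] uniform, h=27: θ=237° here. β=80.9, B=203.9. 27·80.9/203.9 = 10.7126 → s = 27.7126

27.7126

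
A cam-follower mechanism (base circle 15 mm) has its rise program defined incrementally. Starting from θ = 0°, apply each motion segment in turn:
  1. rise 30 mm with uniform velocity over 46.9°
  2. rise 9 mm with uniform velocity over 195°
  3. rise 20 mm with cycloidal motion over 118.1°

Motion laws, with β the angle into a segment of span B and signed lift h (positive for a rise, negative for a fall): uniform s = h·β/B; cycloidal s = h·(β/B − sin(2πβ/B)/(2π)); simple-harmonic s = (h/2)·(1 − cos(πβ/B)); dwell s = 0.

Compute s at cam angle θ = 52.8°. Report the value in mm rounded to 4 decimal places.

seg 1 [0°–46.9°] uniform, h=30: full span → s += 30 → s = 30.0000
seg 2 [46.9°–241.9°] uniform, h=9: θ=52.8° here. β=5.9, B=195. 9·5.9/195 = 0.2723 → s = 30.2723

30.2723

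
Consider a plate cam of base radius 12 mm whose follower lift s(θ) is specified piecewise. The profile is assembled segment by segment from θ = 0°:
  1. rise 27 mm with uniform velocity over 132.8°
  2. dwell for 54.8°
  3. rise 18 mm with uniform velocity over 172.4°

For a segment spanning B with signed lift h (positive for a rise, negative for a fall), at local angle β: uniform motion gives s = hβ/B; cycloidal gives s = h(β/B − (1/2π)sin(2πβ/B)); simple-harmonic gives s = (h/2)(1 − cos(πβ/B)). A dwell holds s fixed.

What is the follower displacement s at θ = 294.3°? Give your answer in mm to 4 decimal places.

seg 1 [0°–132.8°] uniform, h=27: full span → s += 27 → s = 27.0000
seg 2 [132.8°–187.6°] dwell: s stays 27.0000
seg 3 [187.6°–360°] uniform, h=18: θ=294.3° here. β=106.7, B=172.4. 18·106.7/172.4 = 11.1404 → s = 38.1404

38.1404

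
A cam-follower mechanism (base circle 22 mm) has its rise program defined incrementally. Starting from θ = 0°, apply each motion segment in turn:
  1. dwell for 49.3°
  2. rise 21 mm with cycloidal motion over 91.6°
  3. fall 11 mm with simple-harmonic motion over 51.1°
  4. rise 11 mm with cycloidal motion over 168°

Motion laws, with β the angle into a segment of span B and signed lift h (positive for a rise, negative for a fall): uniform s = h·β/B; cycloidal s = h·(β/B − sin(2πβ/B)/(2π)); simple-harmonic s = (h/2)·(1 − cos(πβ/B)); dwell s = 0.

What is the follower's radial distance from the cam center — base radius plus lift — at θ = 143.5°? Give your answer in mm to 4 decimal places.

seg 1 [0°–49.3°] dwell: s stays 0.0000
seg 2 [49.3°–140.9°] cycloidal, h=21: full span → s += 21 → s = 21.0000
seg 3 [140.9°–192°] simple-harmonic, h=-11: θ=143.5° here. β=2.6, B=51.1. -11/2·(1 − cos(π·0.0509)) = -0.0701 → s = 20.9299
radial distance = base radius + s = 22 + 20.9299 = 42.9299

42.9299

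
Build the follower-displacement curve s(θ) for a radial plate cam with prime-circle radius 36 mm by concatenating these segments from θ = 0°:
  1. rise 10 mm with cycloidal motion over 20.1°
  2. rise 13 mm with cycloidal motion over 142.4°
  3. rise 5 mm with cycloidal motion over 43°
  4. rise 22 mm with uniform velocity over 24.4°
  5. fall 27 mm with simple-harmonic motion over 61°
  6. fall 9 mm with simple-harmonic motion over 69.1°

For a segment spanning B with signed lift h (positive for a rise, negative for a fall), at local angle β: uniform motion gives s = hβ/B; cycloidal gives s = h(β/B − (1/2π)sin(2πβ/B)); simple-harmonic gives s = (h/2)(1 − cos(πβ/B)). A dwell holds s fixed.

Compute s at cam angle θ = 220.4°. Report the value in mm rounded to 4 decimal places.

seg 1 [0°–20.1°] cycloidal, h=10: full span → s += 10 → s = 10.0000
seg 2 [20.1°–162.5°] cycloidal, h=13: full span → s += 13 → s = 23.0000
seg 3 [162.5°–205.5°] cycloidal, h=5: full span → s += 5 → s = 28.0000
seg 4 [205.5°–229.9°] uniform, h=22: θ=220.4° here. β=14.9, B=24.4. 22·14.9/24.4 = 13.4344 → s = 41.4344

41.4344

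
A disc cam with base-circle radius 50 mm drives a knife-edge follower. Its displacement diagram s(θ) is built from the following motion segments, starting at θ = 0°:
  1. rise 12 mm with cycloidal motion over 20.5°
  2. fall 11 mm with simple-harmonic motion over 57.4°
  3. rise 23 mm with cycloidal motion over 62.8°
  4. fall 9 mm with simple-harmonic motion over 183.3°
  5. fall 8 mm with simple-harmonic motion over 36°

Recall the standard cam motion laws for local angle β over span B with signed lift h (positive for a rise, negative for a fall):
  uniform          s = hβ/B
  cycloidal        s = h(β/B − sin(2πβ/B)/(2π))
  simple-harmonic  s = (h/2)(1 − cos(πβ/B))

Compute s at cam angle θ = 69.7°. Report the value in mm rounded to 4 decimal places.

seg 1 [0°–20.5°] cycloidal, h=12: full span → s += 12 → s = 12.0000
seg 2 [20.5°–77.9°] simple-harmonic, h=-11: θ=69.7° here. β=49.2, B=57.4. -11/2·(1 − cos(π·0.8571)) = -10.4553 → s = 1.5447

1.5447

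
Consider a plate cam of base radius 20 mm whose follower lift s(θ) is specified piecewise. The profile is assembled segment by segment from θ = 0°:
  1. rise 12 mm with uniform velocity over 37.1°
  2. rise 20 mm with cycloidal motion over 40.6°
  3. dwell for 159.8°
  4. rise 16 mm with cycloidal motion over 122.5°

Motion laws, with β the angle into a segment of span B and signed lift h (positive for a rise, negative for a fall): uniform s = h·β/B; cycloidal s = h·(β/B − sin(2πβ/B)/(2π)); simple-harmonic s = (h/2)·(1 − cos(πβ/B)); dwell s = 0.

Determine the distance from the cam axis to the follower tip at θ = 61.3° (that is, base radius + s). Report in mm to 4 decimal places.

seg 1 [0°–37.1°] uniform, h=12: full span → s += 12 → s = 12.0000
seg 2 [37.1°–77.7°] cycloidal, h=20: θ=61.3° here. β=24.2, B=40.6. 20·(0.5961 − sin(2π·0.5961)/(2π)) = 13.7278 → s = 25.7278
radial distance = base radius + s = 20 + 25.7278 = 45.7278

45.7278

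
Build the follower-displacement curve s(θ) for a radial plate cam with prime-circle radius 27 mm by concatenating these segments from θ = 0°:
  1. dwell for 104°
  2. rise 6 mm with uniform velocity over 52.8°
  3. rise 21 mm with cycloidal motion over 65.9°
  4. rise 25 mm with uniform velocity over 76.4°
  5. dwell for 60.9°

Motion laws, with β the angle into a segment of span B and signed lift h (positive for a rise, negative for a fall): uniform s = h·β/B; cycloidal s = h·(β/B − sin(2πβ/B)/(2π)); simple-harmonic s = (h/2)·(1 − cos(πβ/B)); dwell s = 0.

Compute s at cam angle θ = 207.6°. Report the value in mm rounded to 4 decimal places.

seg 1 [0°–104°] dwell: s stays 0.0000
seg 2 [104°–156.8°] uniform, h=6: full span → s += 6 → s = 6.0000
seg 3 [156.8°–222.7°] cycloidal, h=21: θ=207.6° here. β=50.8, B=65.9. 21·(0.7709 − sin(2π·0.7709)/(2π)) = 19.5017 → s = 25.5017

25.5017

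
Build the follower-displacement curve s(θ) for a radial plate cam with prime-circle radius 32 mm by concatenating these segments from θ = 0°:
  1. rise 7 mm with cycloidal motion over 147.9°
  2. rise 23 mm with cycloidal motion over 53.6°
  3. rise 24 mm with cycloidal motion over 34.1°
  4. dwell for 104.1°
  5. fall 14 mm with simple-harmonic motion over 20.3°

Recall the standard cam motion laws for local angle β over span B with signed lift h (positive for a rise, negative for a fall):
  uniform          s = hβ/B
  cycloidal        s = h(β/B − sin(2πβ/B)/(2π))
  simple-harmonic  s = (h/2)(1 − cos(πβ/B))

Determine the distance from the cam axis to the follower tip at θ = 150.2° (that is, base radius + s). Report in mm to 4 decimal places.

seg 1 [0°–147.9°] cycloidal, h=7: full span → s += 7 → s = 7.0000
seg 2 [147.9°–201.5°] cycloidal, h=23: θ=150.2° here. β=2.3, B=53.6. 23·(0.0429 − sin(2π·0.0429)/(2π)) = 0.0119 → s = 7.0119
radial distance = base radius + s = 32 + 7.0119 = 39.0119

39.0119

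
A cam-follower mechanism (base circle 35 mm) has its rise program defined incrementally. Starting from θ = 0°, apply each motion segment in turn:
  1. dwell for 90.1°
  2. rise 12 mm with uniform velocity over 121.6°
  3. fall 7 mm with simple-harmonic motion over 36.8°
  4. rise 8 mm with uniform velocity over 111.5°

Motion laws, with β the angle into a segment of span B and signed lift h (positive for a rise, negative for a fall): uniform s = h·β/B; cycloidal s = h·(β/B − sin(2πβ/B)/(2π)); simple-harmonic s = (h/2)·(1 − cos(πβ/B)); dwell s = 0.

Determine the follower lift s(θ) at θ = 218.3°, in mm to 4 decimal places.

seg 1 [0°–90.1°] dwell: s stays 0.0000
seg 2 [90.1°–211.7°] uniform, h=12: full span → s += 12 → s = 12.0000
seg 3 [211.7°–248.5°] simple-harmonic, h=-7: θ=218.3° here. β=6.6, B=36.8. -7/2·(1 − cos(π·0.1793)) = -0.5410 → s = 11.4590

11.4590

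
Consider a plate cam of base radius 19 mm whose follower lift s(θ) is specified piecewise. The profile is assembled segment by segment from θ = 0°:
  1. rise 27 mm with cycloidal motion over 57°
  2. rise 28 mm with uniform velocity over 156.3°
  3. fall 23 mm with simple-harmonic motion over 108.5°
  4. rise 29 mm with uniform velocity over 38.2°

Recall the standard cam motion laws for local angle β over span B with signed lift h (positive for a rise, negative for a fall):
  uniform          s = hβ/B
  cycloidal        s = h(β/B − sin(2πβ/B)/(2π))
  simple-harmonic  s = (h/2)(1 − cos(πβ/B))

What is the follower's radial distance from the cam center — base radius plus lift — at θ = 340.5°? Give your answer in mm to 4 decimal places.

seg 1 [0°–57°] cycloidal, h=27: full span → s += 27 → s = 27.0000
seg 2 [57°–213.3°] uniform, h=28: full span → s += 28 → s = 55.0000
seg 3 [213.3°–321.8°] simple-harmonic, h=-23: full span → s += -23 → s = 32.0000
seg 4 [321.8°–360°] uniform, h=29: θ=340.5° here. β=18.7, B=38.2. 29·18.7/38.2 = 14.1963 → s = 46.1963
radial distance = base radius + s = 19 + 46.1963 = 65.1963

65.1963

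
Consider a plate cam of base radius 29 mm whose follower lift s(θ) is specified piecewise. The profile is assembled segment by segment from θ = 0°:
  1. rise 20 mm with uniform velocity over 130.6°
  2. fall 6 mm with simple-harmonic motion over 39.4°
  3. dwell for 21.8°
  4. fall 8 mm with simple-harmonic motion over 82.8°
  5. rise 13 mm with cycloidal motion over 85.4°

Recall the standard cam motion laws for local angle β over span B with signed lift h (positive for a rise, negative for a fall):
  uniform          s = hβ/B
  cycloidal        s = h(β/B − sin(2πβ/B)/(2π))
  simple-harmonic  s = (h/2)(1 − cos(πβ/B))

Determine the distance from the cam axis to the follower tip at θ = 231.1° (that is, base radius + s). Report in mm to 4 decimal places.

seg 1 [0°–130.6°] uniform, h=20: full span → s += 20 → s = 20.0000
seg 2 [130.6°–170°] simple-harmonic, h=-6: full span → s += -6 → s = 14.0000
seg 3 [170°–191.8°] dwell: s stays 14.0000
seg 4 [191.8°–274.6°] simple-harmonic, h=-8: θ=231.1° here. β=39.3, B=82.8. -8/2·(1 − cos(π·0.4746)) = -3.6816 → s = 10.3184
radial distance = base radius + s = 29 + 10.3184 = 39.3184

39.3184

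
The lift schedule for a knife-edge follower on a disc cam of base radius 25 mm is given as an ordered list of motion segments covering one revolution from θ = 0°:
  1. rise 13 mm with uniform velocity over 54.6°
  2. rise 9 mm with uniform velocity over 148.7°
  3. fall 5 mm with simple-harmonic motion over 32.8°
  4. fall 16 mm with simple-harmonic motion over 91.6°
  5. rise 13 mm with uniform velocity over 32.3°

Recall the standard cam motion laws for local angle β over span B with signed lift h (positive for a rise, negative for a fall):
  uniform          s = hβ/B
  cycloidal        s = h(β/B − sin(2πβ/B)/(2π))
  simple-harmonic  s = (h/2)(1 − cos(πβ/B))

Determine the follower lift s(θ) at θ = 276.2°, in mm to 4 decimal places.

seg 1 [0°–54.6°] uniform, h=13: full span → s += 13 → s = 13.0000
seg 2 [54.6°–203.3°] uniform, h=9: full span → s += 9 → s = 22.0000
seg 3 [203.3°–236.1°] simple-harmonic, h=-5: full span → s += -5 → s = 17.0000
seg 4 [236.1°–327.7°] simple-harmonic, h=-16: θ=276.2° here. β=40.1, B=91.6. -16/2·(1 − cos(π·0.4378)) = -6.4460 → s = 10.5540

10.5540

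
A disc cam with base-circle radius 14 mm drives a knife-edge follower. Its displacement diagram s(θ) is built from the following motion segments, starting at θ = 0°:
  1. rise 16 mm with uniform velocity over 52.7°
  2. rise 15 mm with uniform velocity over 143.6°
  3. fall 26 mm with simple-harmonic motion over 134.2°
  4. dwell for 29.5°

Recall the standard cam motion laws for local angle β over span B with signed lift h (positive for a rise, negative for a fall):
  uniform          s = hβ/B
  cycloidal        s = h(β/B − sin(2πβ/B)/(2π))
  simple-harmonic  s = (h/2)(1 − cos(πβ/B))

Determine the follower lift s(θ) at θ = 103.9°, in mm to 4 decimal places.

seg 1 [0°–52.7°] uniform, h=16: full span → s += 16 → s = 16.0000
seg 2 [52.7°–196.3°] uniform, h=15: θ=103.9° here. β=51.2, B=143.6. 15·51.2/143.6 = 5.3482 → s = 21.3482

21.3482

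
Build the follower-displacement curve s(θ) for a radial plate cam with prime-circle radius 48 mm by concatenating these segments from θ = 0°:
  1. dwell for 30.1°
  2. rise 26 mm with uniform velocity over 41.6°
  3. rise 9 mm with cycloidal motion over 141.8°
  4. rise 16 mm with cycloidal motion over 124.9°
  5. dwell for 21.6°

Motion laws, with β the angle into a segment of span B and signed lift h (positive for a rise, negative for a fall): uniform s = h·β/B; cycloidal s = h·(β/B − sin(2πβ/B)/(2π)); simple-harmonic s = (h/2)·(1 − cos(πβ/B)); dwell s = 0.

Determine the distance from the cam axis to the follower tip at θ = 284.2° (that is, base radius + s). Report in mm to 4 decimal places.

seg 1 [0°–30.1°] dwell: s stays 0.0000
seg 2 [30.1°–71.7°] uniform, h=26: full span → s += 26 → s = 26.0000
seg 3 [71.7°–213.5°] cycloidal, h=9: full span → s += 9 → s = 35.0000
seg 4 [213.5°–338.4°] cycloidal, h=16: θ=284.2° here. β=70.7, B=124.9. 16·(0.5661 − sin(2π·0.5661)/(2π)) = 10.0836 → s = 45.0836
radial distance = base radius + s = 48 + 45.0836 = 93.0836

93.0836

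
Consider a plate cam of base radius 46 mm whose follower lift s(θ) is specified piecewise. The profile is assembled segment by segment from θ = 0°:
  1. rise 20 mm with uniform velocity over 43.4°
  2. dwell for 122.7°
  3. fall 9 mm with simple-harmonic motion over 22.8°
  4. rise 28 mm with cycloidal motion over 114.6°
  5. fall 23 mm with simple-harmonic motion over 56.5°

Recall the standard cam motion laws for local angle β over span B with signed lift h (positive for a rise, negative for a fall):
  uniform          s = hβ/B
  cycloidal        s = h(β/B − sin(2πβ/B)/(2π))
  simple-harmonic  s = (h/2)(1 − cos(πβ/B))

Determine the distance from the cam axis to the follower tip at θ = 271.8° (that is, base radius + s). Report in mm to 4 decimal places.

seg 1 [0°–43.4°] uniform, h=20: full span → s += 20 → s = 20.0000
seg 2 [43.4°–166.1°] dwell: s stays 20.0000
seg 3 [166.1°–188.9°] simple-harmonic, h=-9: full span → s += -9 → s = 11.0000
seg 4 [188.9°–303.5°] cycloidal, h=28: θ=271.8° here. β=82.9, B=114.6. 28·(0.7234 − sin(2π·0.7234)/(2π)) = 24.6490 → s = 35.6490
radial distance = base radius + s = 46 + 35.6490 = 81.6490

81.6490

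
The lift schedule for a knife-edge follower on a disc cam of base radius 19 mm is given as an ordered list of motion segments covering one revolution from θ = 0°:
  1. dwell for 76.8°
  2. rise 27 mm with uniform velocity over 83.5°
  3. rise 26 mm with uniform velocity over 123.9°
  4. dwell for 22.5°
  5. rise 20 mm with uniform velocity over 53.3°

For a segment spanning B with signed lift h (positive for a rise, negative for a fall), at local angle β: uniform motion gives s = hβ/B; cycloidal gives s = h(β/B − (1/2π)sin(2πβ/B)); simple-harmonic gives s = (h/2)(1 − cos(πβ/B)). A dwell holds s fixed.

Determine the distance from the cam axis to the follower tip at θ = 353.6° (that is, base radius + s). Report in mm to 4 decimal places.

seg 1 [0°–76.8°] dwell: s stays 0.0000
seg 2 [76.8°–160.3°] uniform, h=27: full span → s += 27 → s = 27.0000
seg 3 [160.3°–284.2°] uniform, h=26: full span → s += 26 → s = 53.0000
seg 4 [284.2°–306.7°] dwell: s stays 53.0000
seg 5 [306.7°–360°] uniform, h=20: θ=353.6° here. β=46.9, B=53.3. 20·46.9/53.3 = 17.5985 → s = 70.5985
radial distance = base radius + s = 19 + 70.5985 = 89.5985

89.5985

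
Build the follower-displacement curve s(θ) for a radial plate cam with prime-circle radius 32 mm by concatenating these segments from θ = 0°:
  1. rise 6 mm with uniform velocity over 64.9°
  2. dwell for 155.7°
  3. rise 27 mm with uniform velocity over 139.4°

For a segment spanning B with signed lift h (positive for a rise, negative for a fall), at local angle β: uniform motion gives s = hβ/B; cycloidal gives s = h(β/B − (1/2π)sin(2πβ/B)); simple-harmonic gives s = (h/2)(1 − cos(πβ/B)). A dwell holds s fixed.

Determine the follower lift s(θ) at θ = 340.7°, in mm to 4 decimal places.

seg 1 [0°–64.9°] uniform, h=6: full span → s += 6 → s = 6.0000
seg 2 [64.9°–220.6°] dwell: s stays 6.0000
seg 3 [220.6°–360°] uniform, h=27: θ=340.7° here. β=120.1, B=139.4. 27·120.1/139.4 = 23.2618 → s = 29.2618

29.2618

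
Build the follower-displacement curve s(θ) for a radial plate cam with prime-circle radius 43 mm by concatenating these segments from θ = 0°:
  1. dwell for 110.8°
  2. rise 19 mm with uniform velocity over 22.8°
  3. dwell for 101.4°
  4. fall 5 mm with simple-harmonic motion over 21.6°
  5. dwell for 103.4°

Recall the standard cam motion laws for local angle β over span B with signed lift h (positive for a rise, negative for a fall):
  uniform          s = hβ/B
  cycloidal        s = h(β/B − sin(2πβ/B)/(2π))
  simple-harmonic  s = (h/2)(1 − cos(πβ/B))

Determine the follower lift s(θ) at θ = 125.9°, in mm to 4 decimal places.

seg 1 [0°–110.8°] dwell: s stays 0.0000
seg 2 [110.8°–133.6°] uniform, h=19: θ=125.9° here. β=15.1, B=22.8. 19·15.1/22.8 = 12.5833 → s = 12.5833

12.5833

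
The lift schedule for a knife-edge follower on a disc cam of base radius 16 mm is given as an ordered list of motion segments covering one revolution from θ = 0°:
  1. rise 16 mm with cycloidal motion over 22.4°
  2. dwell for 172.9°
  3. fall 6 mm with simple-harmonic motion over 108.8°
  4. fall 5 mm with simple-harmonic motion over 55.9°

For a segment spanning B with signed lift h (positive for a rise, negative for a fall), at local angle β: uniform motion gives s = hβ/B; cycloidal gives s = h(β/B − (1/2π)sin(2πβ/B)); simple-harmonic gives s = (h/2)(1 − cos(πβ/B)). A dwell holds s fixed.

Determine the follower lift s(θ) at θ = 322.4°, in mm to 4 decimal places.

seg 1 [0°–22.4°] cycloidal, h=16: full span → s += 16 → s = 16.0000
seg 2 [22.4°–195.3°] dwell: s stays 16.0000
seg 3 [195.3°–304.1°] simple-harmonic, h=-6: full span → s += -6 → s = 10.0000
seg 4 [304.1°–360°] simple-harmonic, h=-5: θ=322.4° here. β=18.3, B=55.9. -5/2·(1 − cos(π·0.3274)) = -1.2097 → s = 8.7903

8.7903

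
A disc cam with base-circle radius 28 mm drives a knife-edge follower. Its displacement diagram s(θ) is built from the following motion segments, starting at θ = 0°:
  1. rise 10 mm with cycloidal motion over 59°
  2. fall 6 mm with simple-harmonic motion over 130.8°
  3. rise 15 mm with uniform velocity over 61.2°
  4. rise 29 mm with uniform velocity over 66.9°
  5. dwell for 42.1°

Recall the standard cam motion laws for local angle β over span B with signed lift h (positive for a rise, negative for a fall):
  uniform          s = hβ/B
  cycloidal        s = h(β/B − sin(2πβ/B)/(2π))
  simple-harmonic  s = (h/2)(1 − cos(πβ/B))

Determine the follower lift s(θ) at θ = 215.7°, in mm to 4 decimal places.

seg 1 [0°–59°] cycloidal, h=10: full span → s += 10 → s = 10.0000
seg 2 [59°–189.8°] simple-harmonic, h=-6: full span → s += -6 → s = 4.0000
seg 3 [189.8°–251°] uniform, h=15: θ=215.7° here. β=25.9, B=61.2. 15·25.9/61.2 = 6.3480 → s = 10.3480

10.3480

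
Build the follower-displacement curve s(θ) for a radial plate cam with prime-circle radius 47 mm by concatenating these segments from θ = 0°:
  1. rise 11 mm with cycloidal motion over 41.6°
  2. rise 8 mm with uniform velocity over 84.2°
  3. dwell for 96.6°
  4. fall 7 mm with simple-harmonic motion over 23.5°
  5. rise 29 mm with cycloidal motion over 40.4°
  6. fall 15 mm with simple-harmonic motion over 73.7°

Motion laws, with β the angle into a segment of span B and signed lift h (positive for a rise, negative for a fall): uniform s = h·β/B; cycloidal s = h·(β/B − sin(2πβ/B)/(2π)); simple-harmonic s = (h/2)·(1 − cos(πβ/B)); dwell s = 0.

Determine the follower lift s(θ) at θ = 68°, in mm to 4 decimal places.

seg 1 [0°–41.6°] cycloidal, h=11: full span → s += 11 → s = 11.0000
seg 2 [41.6°–125.8°] uniform, h=8: θ=68° here. β=26.4, B=84.2. 8·26.4/84.2 = 2.5083 → s = 13.5083

13.5083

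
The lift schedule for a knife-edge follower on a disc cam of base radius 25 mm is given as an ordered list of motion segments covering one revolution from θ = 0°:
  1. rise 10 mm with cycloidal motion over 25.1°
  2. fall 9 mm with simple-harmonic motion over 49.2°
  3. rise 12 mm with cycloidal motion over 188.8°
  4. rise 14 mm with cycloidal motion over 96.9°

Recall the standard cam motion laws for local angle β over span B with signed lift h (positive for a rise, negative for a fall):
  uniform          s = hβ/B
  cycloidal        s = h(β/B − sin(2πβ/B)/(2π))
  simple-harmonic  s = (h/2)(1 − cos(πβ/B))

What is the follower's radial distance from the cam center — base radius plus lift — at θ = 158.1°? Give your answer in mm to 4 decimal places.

seg 1 [0°–25.1°] cycloidal, h=10: full span → s += 10 → s = 10.0000
seg 2 [25.1°–74.3°] simple-harmonic, h=-9: full span → s += -9 → s = 1.0000
seg 3 [74.3°–263.1°] cycloidal, h=12: θ=158.1° here. β=83.8, B=188.8. 12·(0.4439 − sin(2π·0.4439)/(2π)) = 4.6664 → s = 5.6664
radial distance = base radius + s = 25 + 5.6664 = 30.6664

30.6664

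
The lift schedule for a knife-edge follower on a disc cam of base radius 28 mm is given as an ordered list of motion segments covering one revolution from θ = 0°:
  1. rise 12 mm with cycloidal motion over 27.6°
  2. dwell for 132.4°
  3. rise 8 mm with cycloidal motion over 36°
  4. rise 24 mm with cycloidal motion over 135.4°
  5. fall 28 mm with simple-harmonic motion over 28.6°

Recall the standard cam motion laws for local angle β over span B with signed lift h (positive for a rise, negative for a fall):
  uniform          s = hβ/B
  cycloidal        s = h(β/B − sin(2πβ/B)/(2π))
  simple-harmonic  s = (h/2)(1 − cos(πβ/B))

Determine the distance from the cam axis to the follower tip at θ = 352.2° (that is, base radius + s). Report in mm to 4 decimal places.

seg 1 [0°–27.6°] cycloidal, h=12: full span → s += 12 → s = 12.0000
seg 2 [27.6°–160°] dwell: s stays 12.0000
seg 3 [160°–196°] cycloidal, h=8: full span → s += 8 → s = 20.0000
seg 4 [196°–331.4°] cycloidal, h=24: full span → s += 24 → s = 44.0000
seg 5 [331.4°–360°] simple-harmonic, h=-28: θ=352.2° here. β=20.8, B=28.6. -28/2·(1 − cos(π·0.7273)) = -23.1681 → s = 20.8319
radial distance = base radius + s = 28 + 20.8319 = 48.8319

48.8319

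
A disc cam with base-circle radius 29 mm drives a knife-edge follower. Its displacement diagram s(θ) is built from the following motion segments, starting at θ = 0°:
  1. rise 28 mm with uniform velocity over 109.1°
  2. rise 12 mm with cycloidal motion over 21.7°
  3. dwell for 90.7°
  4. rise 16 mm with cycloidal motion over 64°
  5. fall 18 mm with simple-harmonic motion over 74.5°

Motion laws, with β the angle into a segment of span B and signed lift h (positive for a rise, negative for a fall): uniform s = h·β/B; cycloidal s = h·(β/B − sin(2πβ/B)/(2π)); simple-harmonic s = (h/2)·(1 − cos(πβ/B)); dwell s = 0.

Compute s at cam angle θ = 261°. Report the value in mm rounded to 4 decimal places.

seg 1 [0°–109.1°] uniform, h=28: full span → s += 28 → s = 28.0000
seg 2 [109.1°–130.8°] cycloidal, h=12: full span → s += 12 → s = 40.0000
seg 3 [130.8°–221.5°] dwell: s stays 40.0000
seg 4 [221.5°–285.5°] cycloidal, h=16: θ=261° here. β=39.5, B=64. 16·(0.6172 − sin(2π·0.6172)/(2π)) = 11.5851 → s = 51.5851

51.5851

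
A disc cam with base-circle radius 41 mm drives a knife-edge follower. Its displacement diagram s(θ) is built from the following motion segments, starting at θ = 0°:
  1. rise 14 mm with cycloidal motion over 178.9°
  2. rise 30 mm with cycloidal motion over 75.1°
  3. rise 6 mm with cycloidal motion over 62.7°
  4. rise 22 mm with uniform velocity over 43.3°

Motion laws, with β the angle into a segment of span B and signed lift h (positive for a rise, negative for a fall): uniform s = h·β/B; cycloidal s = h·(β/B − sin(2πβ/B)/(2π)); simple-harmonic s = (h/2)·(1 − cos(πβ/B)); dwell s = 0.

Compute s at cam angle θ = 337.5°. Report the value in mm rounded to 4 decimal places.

seg 1 [0°–178.9°] cycloidal, h=14: full span → s += 14 → s = 14.0000
seg 2 [178.9°–254°] cycloidal, h=30: full span → s += 30 → s = 44.0000
seg 3 [254°–316.7°] cycloidal, h=6: full span → s += 6 → s = 50.0000
seg 4 [316.7°–360°] uniform, h=22: θ=337.5° here. β=20.8, B=43.3. 22·20.8/43.3 = 10.5681 → s = 60.5681

60.5681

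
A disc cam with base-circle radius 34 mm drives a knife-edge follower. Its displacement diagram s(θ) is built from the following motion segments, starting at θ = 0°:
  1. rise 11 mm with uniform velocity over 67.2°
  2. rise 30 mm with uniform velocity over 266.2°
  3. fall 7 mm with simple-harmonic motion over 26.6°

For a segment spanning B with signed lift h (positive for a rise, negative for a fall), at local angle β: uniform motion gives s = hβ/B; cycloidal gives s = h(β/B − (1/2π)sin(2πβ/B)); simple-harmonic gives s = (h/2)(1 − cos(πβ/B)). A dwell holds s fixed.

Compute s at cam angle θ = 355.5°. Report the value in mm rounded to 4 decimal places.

seg 1 [0°–67.2°] uniform, h=11: full span → s += 11 → s = 11.0000
seg 2 [67.2°–333.4°] uniform, h=30: full span → s += 30 → s = 41.0000
seg 3 [333.4°–360°] simple-harmonic, h=-7: θ=355.5° here. β=22.1, B=26.6. -7/2·(1 − cos(π·0.8308)) = -6.5172 → s = 34.4828

34.4828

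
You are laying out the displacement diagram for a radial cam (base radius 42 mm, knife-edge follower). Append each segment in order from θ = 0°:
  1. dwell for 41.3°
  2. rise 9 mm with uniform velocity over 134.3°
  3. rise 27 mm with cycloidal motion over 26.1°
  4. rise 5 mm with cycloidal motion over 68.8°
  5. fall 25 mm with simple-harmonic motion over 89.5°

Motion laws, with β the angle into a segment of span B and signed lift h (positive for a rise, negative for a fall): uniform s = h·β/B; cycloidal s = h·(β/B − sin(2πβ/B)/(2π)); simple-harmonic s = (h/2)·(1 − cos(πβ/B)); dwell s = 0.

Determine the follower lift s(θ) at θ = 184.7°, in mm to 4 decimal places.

seg 1 [0°–41.3°] dwell: s stays 0.0000
seg 2 [41.3°–175.6°] uniform, h=9: full span → s += 9 → s = 9.0000
seg 3 [175.6°–201.7°] cycloidal, h=27: θ=184.7° here. β=9.1, B=26.1. 27·(0.3487 − sin(2π·0.3487)/(2π)) = 5.9161 → s = 14.9161

14.9161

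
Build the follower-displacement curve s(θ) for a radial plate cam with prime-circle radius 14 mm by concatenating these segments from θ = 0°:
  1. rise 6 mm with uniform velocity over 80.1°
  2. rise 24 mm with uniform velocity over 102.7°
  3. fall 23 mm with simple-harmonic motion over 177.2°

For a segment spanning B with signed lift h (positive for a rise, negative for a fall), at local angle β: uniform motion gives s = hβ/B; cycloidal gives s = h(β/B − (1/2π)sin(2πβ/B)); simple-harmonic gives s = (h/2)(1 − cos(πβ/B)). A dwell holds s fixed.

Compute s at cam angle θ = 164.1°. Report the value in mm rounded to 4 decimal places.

seg 1 [0°–80.1°] uniform, h=6: full span → s += 6 → s = 6.0000
seg 2 [80.1°–182.8°] uniform, h=24: θ=164.1° here. β=84, B=102.7. 24·84/102.7 = 19.6300 → s = 25.6300

25.6300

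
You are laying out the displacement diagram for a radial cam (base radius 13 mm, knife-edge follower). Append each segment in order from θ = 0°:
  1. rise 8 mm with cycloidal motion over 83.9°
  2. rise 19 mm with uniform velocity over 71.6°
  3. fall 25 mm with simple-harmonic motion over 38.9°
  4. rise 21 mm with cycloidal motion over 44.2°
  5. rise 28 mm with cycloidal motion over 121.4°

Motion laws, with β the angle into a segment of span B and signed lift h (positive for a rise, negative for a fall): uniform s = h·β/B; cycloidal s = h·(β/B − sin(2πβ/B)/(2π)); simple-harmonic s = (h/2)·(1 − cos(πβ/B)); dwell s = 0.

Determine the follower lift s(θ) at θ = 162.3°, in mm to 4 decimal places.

seg 1 [0°–83.9°] cycloidal, h=8: full span → s += 8 → s = 8.0000
seg 2 [83.9°–155.5°] uniform, h=19: full span → s += 19 → s = 27.0000
seg 3 [155.5°–194.4°] simple-harmonic, h=-25: θ=162.3° here. β=6.8, B=38.9. -25/2·(1 − cos(π·0.1748)) = -1.8380 → s = 25.1620

25.1620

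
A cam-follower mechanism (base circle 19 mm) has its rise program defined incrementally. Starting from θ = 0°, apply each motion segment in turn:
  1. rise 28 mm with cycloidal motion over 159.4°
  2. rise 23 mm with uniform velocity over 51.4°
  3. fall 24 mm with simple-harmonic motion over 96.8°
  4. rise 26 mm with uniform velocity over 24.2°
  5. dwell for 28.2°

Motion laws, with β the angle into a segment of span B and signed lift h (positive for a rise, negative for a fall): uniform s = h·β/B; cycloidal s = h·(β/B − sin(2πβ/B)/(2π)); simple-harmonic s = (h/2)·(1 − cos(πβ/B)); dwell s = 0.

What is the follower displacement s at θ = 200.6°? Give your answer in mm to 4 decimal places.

seg 1 [0°–159.4°] cycloidal, h=28: full span → s += 28 → s = 28.0000
seg 2 [159.4°–210.8°] uniform, h=23: θ=200.6° here. β=41.2, B=51.4. 23·41.2/51.4 = 18.4358 → s = 46.4358

46.4358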